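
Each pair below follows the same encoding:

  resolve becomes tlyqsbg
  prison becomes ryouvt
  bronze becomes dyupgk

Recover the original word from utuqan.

Shifts by position in resolve: pos 0: r→t (+2), pos 1: e→l (+7), pos 2: s→y (+6), pos 3: o→q (+2), pos 4: l→s (+7), pos 5: v→b (+6) — repeating every 3. It's a Vigenère-style cipher with numeric key [2,7,6]: position i shifts by key[i mod 3].
Reversing it on utuqan: u−2=s, t−7=m, u−6=o, q−2=o, a−7=t, n−6=h.

smooth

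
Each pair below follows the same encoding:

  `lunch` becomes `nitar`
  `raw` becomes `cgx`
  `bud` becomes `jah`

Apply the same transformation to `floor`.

The output letters match the input read backwards, each shifted +6: lunch reversed is hcnul. The word is reversed, then every letter is shifted forward by 6.
Applying it to floor: reverse → roolf; then shift: r+6=x, o+6=u, o+6=u, l+6=r, f+6=l.

xuurl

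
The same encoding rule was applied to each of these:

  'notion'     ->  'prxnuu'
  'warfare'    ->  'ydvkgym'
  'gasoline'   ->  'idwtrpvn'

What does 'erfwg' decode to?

cobra

In notion: n→p is +2, o→r is +3, t→x is +4, i→n is +5 — the shift increases by 1 each position. Letter i (0-indexed) is shifted by i+2, so successive shifts are 2, 3, 4, ….
Reversing it on erfwg: e−2=c, r−3=o, f−4=b, w−5=r, g−6=a.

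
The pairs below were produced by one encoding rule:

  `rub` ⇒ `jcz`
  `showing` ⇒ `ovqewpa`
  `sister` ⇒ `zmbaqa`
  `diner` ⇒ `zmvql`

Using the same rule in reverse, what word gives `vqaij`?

basin

The output letters match the input read backwards, each shifted +8: rub reversed is bur. The word is reversed, then every letter is shifted forward by 8.
Undoing it on vqaij: shift back: v−8=n, q−8=i, a−8=s, i−8=a, j−8=b → nisab; then reverse → basin.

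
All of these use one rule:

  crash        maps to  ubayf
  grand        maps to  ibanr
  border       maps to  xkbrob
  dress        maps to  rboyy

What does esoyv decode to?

quest

c(2)→u(20) and r(17)→b(1) fit y≡23x+0 (mod 26); the inverse of 23 mod 26 is 17. Treating letters as 0–25, the rule is x ↦ 23x + 0 (mod 26).
Undoing it on esoyv: e(4)→17·(4−0)≡16=q; s(18)→17·(18−0)≡20=u; o(14)→17·(14−0)≡4=e; y(24)→17·(24−0)≡18=s; v(21)→17·(21−0)≡19=t (all mod 26).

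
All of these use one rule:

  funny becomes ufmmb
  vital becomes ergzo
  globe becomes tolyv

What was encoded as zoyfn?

Each pair mirrors across the alphabet (f↔u, u↔f, n↔m): positions sum to 25. Each letter is replaced by its mirror in the alphabet: a↔z, b↔y, c↔x, and so on (the Atbash cipher).
Decoding zoyfn: z↔a, o↔l, y↔b, f↔u, n↔m.

album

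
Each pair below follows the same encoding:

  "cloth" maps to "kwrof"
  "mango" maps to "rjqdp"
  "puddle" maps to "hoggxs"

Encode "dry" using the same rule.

bug

The word is reversed, then every letter is shifted forward by 3.
On dry: reverse → yrd; then shift: y+3=b, r+3=u, d+3=g.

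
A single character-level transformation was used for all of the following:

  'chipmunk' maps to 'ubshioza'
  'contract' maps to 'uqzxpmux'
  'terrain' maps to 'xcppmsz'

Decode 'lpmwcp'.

drawer

Each letter's alphabet position (a=0..z=25) is mapped through 17·x+12 mod 26 — an affine cipher.
Undoing it on lpmwcp: l(11)→23·(11−12)≡3=d; p(15)→23·(15−12)≡17=r; m(12)→23·(12−12)≡0=a; w(22)→23·(22−12)≡22=w; c(2)→23·(2−12)≡4=e; p(15)→23·(15−12)≡17=r (all mod 26).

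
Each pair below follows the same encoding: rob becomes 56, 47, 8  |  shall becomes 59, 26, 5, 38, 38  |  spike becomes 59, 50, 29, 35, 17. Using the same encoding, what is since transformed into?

r(#18)→56 and o(#15)→47: differences scale by 3, so n = 3·pos + 2. With a=1..z=26, the number is 3·pos + 2.
Applying it to since: s=19→59, i=9→29, n=14→44, c=3→11, e=5→17.

59, 29, 44, 11, 17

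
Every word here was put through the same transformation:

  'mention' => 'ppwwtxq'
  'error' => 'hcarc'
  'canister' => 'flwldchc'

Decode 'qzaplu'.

Shifts by position in mention: pos 0: m→p (+3), pos 1: e→p (+11), pos 2: n→w (+9), pos 3: t→w (+3), pos 4: i→t (+11), pos 5: o→x (+9) — repeating every 3. A repeating key of period 3 is used — shifts +3, +11, +9 over and over.
Decoding qzaplu: q−3=n, z−11=o, a−9=r, p−3=m, l−11=a, u−9=l.

normal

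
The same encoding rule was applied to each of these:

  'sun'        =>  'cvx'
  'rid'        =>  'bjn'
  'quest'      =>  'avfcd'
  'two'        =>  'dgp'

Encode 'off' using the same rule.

The shift depends on letter class: consonant s→c is +10, but vowel u→v is +1. Vowels shift forward by 1 and consonants shift forward by 10.
On off: o(vowel)+1=p, f(cons)+10=p, f(cons)+10=p.

ppp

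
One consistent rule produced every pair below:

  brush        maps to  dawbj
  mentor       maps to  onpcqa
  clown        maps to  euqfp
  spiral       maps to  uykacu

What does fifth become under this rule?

hrhcj

Shifts by position in brush: pos 0: b→d (+2), pos 1: r→a (+9), pos 2: u→w (+2), pos 3: s→b (+9) — repeating every 2. It's a Vigenère-style cipher with numeric key [2,9]: position i shifts by key[i mod 2].
On fifth: f+2=h, i+9=r, f+2=h, t+9=c, h+2=j.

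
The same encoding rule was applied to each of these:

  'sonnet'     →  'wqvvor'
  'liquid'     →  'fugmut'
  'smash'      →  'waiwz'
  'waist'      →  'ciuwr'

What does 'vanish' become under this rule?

hivuwz

s(18)→w(22) and o(14)→q(16) fit y≡21x+8 (mod 26); the inverse of 21 mod 26 is 5. Each letter's alphabet position (a=0..z=25) is mapped through 21·x+8 mod 26 — an affine cipher.
For vanish: v(21)→21·21+8≡7=h; a(0)→21·0+8≡8=i; n(13)→21·13+8≡21=v; i(8)→21·8+8≡20=u; s(18)→21·18+8≡22=w; h(7)→21·7+8≡25=z (all mod 26).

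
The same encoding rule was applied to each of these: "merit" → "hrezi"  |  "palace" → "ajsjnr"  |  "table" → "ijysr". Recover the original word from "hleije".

m(12)→h(7) and e(4)→r(17) fit y≡15x+9 (mod 26); the inverse of 15 mod 26 is 7. Treating letters as 0–25, the rule is x ↦ 15x + 9 (mod 26).
Reversing it on hleije: h(7)→7·(7−9)≡12=m; l(11)→7·(11−9)≡14=o; e(4)→7·(4−9)≡17=r; i(8)→7·(8−9)≡19=t; j(9)→7·(9−9)≡0=a; e(4)→7·(4−9)≡17=r (all mod 26).

mortar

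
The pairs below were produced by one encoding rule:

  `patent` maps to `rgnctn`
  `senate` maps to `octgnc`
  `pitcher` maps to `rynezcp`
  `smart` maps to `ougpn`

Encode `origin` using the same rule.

spyayt

p(15)→r(17) and a(0)→g(6) fit y≡25x+6 (mod 26); the inverse of 25 mod 26 is 25. Treating letters as 0–25, the rule is x ↦ 25x + 6 (mod 26).
For origin: o(14)→25·14+6≡18=s; r(17)→25·17+6≡15=p; i(8)→25·8+6≡24=y; g(6)→25·6+6≡0=a; i(8)→25·8+6≡24=y; n(13)→25·13+6≡19=t (all mod 26).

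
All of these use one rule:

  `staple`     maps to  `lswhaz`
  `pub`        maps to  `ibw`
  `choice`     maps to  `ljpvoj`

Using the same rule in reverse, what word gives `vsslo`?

hello

The output letters match the input read backwards, each shifted +7: staple reversed is elpats. The word is reversed, then every letter is shifted forward by 7.
Reversing it on vsslo: shift back: v−7=o, s−7=l, s−7=l, l−7=e, o−7=h → olleh; then reverse → hello.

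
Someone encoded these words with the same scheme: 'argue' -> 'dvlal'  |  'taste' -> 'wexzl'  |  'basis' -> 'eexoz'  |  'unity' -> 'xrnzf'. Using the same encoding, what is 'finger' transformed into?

imsmlz

In argue: a→d is +3, r→v is +4, g→l is +5, u→a is +6 — the shift increases by 1 each position. Letter i (0-indexed) is shifted by i+3, so successive shifts are 3, 4, 5, ….
For finger: f+3=i, i+4=m, n+5=s, g+6=m, e+7=l, r+8=z.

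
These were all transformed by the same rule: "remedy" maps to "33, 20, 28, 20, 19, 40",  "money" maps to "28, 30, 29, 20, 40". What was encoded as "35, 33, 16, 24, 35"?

r is letter #18 and maps to 33: an offset of 15. Letters become their 1-based position plus 15 (so a→16, b→17, …).
Reversing it on 35, 33, 16, 24, 35: 35→(35−15)÷1=20=t, 33→(33−15)÷1=18=r, 16→(16−15)÷1=1=a, 24→(24−15)÷1=9=i, 35→(35−15)÷1=20=t.

trait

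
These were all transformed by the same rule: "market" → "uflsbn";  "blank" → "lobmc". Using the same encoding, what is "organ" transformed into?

The output letters match the input read backwards, each shifted +1: market reversed is tekram. The word is reversed, then every letter is shifted forward by 1.
For organ: reverse → nagro; then shift: n+1=o, a+1=b, g+1=h, r+1=s, o+1=p.

obhsp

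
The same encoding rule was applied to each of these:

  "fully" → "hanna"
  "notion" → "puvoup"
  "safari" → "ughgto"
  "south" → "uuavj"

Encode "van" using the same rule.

The shift depends on letter class: consonant f→h is +2, but vowel u→a is +6. Two shifts are in play — +6 for a/e/i/o/u, +2 for every other letter.
For van: v(cons)+2=x, a(vowel)+6=g, n(cons)+2=p.

xgp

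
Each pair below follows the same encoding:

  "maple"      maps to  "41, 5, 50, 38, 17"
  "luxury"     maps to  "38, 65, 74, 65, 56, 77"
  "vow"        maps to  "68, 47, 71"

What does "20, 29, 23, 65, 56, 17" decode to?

figure

m(#13)→41 and a(#1)→5: differences scale by 3, so n = 3·pos + 2. The formula is n = 3×(alphabet index, a=1) + 2.
Undoing it on 20, 29, 23, 65, 56, 17: 20→(20−2)÷3=6=f, 29→(29−2)÷3=9=i, 23→(23−2)÷3=7=g, 65→(65−2)÷3=21=u, 56→(56−2)÷3=18=r, 17→(17−2)÷3=5=e.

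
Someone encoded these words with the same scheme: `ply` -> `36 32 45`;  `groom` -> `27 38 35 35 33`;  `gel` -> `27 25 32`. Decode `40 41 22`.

tub

Letters become their 1-based position plus 20 (so a→21, b→22, …).
Undoing it on 40 41 22: 40→(40−20)÷1=20=t, 41→(41−20)÷1=21=u, 22→(22−20)÷1=2=b.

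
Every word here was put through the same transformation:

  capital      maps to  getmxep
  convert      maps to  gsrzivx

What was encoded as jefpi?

Compare letters: c→g is +4, a→e is +4, p→t is +4 — a constant shift. Each letter is shifted forward by 4 in the alphabet (a Caesar shift of +4).
Reversing it on jefpi: j−4=f, e−4=a, f−4=b, p−4=l, i−4=e.

fable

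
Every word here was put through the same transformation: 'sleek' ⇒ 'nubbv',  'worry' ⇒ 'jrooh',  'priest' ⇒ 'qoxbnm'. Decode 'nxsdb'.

s(18)→n(13) and l(11)→u(20) fit y≡25x+5 (mod 26); the inverse of 25 mod 26 is 25. Treating letters as 0–25, the rule is x ↦ 25x + 5 (mod 26).
Decoding nxsdb: n(13)→25·(13−5)≡18=s; x(23)→25·(23−5)≡8=i; s(18)→25·(18−5)≡13=n; d(3)→25·(3−5)≡2=c; b(1)→25·(1−5)≡4=e (all mod 26).

since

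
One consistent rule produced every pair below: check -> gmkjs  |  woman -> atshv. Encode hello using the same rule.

In check: c→g is +4, h→m is +5, e→k is +6, c→j is +7 — the shift increases by 1 each position. Each letter shifts forward by (position + 4), i.e. 4, 5, 6, … — the shift grows by one for each successive letter.
Applying it to hello: h+4=l, e+5=j, l+6=r, l+7=s, o+8=w.

ljrsw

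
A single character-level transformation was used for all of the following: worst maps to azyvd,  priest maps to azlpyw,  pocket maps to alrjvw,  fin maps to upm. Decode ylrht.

maker

The output letters match the input read backwards, each shifted +7: worst reversed is tsrow. The word is reversed, then every letter is shifted forward by 7.
Reversing it on ylrht: shift back: y−7=r, l−7=e, r−7=k, h−7=a, t−7=m → rekam; then reverse → maker.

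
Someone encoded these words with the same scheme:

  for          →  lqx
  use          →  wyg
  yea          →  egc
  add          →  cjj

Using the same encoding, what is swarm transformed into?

yccxs

The shift depends on letter class: consonant f→l is +6, but vowel o→q is +2. Vowels shift forward by 2 and consonants shift forward by 6.
Applying it to swarm: s(cons)+6=y, w(cons)+6=c, a(vowel)+2=c, r(cons)+6=x, m(cons)+6=s.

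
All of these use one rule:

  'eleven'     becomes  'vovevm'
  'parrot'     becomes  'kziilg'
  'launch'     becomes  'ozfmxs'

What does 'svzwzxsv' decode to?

headache

Each pair mirrors across the alphabet (e↔v, l↔o, e↔v): positions sum to 25. Letters are reflected about the middle of the alphabet (position → 25−position): Atbash.
Decoding svzwzxsv: s↔h, v↔e, z↔a, w↔d, z↔a, x↔c, s↔h, v↔e.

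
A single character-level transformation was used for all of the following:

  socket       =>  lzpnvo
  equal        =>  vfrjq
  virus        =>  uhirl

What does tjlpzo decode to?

s(18)→l(11) and o(14)→z(25) fit y≡3x+9 (mod 26); the inverse of 3 mod 26 is 9. This is an affine cipher: with a=0,…,z=25, each position x becomes (3x+9) mod 26.
Decoding tjlpzo: t(19)→9·(19−9)≡12=m; j(9)→9·(9−9)≡0=a; l(11)→9·(11−9)≡18=s; p(15)→9·(15−9)≡2=c; z(25)→9·(25−9)≡14=o; o(14)→9·(14−9)≡19=t (all mod 26).

mascot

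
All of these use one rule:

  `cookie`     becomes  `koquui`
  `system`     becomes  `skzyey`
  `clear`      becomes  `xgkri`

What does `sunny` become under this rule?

ettay

The word is reversed, then every letter is shifted forward by 6.
On sunny: reverse → ynnus; then shift: y+6=e, n+6=t, n+6=t, u+6=a, s+6=y.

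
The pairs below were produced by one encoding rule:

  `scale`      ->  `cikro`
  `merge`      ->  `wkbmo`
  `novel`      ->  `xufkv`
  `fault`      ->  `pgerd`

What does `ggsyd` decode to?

Shifts by position in scale: pos 0: s→c (+10), pos 1: c→i (+6), pos 2: a→k (+10), pos 3: l→r (+6) — repeating every 2. It's a Vigenère-style cipher with numeric key [10,6]: position i shifts by key[i mod 2].
Decoding ggsyd: g−10=w, g−6=a, s−10=i, y−6=s, d−10=t.

waist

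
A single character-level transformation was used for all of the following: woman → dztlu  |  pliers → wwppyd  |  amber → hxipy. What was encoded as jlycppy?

carrier

Shifts by position in woman: pos 0: w→d (+7), pos 1: o→z (+11), pos 2: m→t (+7), pos 3: a→l (+11) — repeating every 2. The shifts repeat in a cycle of length 2: positions 0,1,… shift by +7, +11, then the pattern repeats.
Decoding jlycppy: j−7=c, l−11=a, y−7=r, c−11=r, p−7=i, p−11=e, y−7=r.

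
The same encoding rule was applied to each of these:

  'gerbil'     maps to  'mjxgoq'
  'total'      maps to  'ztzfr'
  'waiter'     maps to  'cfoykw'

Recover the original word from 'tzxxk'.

nurse

The shifts repeat in a cycle of length 2: positions 0,1,… shift by +6, +5, then the pattern repeats.
Decoding tzxxk: t−6=n, z−5=u, x−6=r, x−5=s, k−6=e.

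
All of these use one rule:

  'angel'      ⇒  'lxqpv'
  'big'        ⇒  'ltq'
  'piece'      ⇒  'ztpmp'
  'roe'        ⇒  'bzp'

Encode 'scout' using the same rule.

The shift depends on letter class: consonant n→x is +10, but vowel a→l is +11. The rule splits by letter class: vowels +11, consonants +10.
Applying it to scout: s(cons)+10=c, c(cons)+10=m, o(vowel)+11=z, u(vowel)+11=f, t(cons)+10=d.

cmzfd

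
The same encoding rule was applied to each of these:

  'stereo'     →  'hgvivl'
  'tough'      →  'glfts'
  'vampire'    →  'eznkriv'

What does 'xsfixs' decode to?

Each pair mirrors across the alphabet (s↔h, t↔g, e↔v): positions sum to 25. Letters are reflected about the middle of the alphabet (position → 25−position): Atbash.
Reversing it on xsfixs: x↔c, s↔h, f↔u, i↔r, x↔c, s↔h.

church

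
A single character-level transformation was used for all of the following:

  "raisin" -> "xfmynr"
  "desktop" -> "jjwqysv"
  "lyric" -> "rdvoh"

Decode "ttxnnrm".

nothing

Shifts by position in raisin: pos 0: r→x (+6), pos 1: a→f (+5), pos 2: i→m (+4), pos 3: s→y (+6), pos 4: i→n (+5), pos 5: n→r (+4) — repeating every 3. A repeating key of period 3 is used — shifts +6, +5, +4 over and over.
Undoing it on ttxnnrm: t−6=n, t−5=o, x−4=t, n−6=h, n−5=i, r−4=n, m−6=g.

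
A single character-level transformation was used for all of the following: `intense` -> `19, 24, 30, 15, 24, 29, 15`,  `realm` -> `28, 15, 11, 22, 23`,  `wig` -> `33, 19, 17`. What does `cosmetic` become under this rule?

13, 25, 29, 23, 15, 30, 19, 13

i is letter #9 and maps to 19: an offset of 10. Each letter is replaced by its alphabet position (a=1..z=26) + 10.
Applying it to cosmetic: c=3→13, o=15→25, s=19→29, m=13→23, e=5→15, t=20→30, i=9→19, c=3→13.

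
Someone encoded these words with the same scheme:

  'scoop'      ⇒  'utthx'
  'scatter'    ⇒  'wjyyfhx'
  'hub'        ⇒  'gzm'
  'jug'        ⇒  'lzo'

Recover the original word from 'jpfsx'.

snake

The output letters match the input read backwards, each shifted +5: scoop reversed is poocs. The word is reversed, then every letter is shifted forward by 5.
Reversing it on jpfsx: shift back: j−5=e, p−5=k, f−5=a, s−5=n, x−5=s → ekans; then reverse → snake.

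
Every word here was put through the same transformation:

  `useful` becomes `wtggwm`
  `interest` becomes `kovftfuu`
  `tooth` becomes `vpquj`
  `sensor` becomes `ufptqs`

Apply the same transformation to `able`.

Shifts by position in useful: pos 0: u→w (+2), pos 1: s→t (+1), pos 2: e→g (+2), pos 3: f→g (+1) — repeating every 2. The shifts repeat in a cycle of length 2: positions 0,1,… shift by +2, +1, then the pattern repeats.
Applying it to able: a+2=c, b+1=c, l+2=n, e+1=f.

ccnf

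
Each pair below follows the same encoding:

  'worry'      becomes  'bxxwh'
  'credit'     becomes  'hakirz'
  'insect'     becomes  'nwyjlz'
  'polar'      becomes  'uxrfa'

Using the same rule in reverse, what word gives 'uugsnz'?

planet

Shifts by position in worry: pos 0: w→b (+5), pos 1: o→x (+9), pos 2: r→x (+6), pos 3: r→w (+5), pos 4: y→h (+9) — repeating every 3. The shifts repeat in a cycle of length 3: positions 0,1,… shift by +5, +9, +6, then the pattern repeats.
Undoing it on uugsnz: u−5=p, u−9=l, g−6=a, s−5=n, n−9=e, z−6=t.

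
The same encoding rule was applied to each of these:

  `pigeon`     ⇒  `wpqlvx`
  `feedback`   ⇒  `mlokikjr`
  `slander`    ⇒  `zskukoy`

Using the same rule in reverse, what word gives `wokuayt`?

It's a Vigenère-style cipher with numeric key [7,7,10]: position i shifts by key[i mod 3].
Undoing it on wokuayt: w−7=p, o−7=h, k−10=a, u−7=n, a−7=t, y−10=o, t−7=m.

phantom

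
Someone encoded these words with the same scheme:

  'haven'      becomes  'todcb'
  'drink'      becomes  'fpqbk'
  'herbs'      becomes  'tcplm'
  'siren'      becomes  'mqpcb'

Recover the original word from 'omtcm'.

ashes

h(7)→t(19) and a(0)→o(14) fit y≡23x+14 (mod 26); the inverse of 23 mod 26 is 17. This is an affine cipher: with a=0,…,z=25, each position x becomes (23x+14) mod 26.
Undoing it on omtcm: o(14)→17·(14−14)≡0=a; m(12)→17·(12−14)≡18=s; t(19)→17·(19−14)≡7=h; c(2)→17·(2−14)≡4=e; m(12)→17·(12−14)≡18=s (all mod 26).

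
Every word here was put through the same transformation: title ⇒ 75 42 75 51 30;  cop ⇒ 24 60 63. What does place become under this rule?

t(#20)→75 and i(#9)→42: differences scale by 3, so n = 3·pos + 15. Each letter becomes 3×(its alphabet position, a=1..z=26) + 15.
Applying it to place: p=16→63, l=12→51, a=1→18, c=3→24, e=5→30.

63 51 18 24 30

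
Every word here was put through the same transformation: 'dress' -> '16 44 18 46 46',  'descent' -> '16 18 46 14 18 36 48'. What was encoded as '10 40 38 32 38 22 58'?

apology

With a=1..z=26, the number is 2·pos + 8.
Reversing it on 10 40 38 32 38 22 58: 10→(10−8)÷2=1=a, 40→(40−8)÷2=16=p, 38→(38−8)÷2=15=o, 32→(32−8)÷2=12=l, 38→(38−8)÷2=15=o, 22→(22−8)÷2=7=g, 58→(58−8)÷2=25=y.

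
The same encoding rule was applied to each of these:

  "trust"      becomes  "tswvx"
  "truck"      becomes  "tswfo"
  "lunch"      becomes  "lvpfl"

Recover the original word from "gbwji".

In trust: t→t is +0, r→s is +1, u→w is +2, s→v is +3 — the shift increases by 1 each position. Each letter shifts forward by its position index (0, 1, 2, …) — the shift grows by one for each successive letter.
Undoing it on gbwji: g−0=g, b−1=a, w−2=u, j−3=g, i−4=e.

gauge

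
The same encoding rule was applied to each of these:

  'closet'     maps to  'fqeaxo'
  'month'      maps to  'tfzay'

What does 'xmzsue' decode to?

The output letters match the input read backwards, each shifted +12: closet reversed is tesolc. Two steps: reverse the string, then apply a Caesar shift of +12.
Reversing it on xmzsue: shift back: x−12=l, m−12=a, z−12=n, s−12=g, u−12=i, e−12=s → langis; then reverse → signal.

signal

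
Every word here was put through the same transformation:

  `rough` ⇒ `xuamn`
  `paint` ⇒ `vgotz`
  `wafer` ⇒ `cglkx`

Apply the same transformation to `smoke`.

Each letter is shifted forward by 6 in the alphabet (a Caesar shift of +6).
On smoke: s+6=y, m+6=s, o+6=u, k+6=q, e+6=k.

ysuqk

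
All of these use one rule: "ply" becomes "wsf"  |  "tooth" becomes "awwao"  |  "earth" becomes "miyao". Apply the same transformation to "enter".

muamy

The shift depends on letter class: consonant p→w is +7, but vowel o→w is +8. The rule splits by letter class: vowels +8, consonants +7.
On enter: e(vowel)+8=m, n(cons)+7=u, t(cons)+7=a, e(vowel)+8=m, r(cons)+7=y.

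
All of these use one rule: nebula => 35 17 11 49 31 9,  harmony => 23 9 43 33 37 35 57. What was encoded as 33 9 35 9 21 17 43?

n(#14)→35 and e(#5)→17: differences scale by 2, so n = 2·pos + 7. Each letter becomes 2×(its alphabet position, a=1..z=26) + 7.
Undoing it on 33 9 35 9 21 17 43: 33→(33−7)÷2=13=m, 9→(9−7)÷2=1=a, 35→(35−7)÷2=14=n, 9→(9−7)÷2=1=a, 21→(21−7)÷2=7=g, 17→(17−7)÷2=5=e, 43→(43−7)÷2=18=r.

manager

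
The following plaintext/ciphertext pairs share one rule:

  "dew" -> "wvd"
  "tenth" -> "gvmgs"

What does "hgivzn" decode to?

Each pair mirrors across the alphabet (d↔w, e↔v, w↔d): positions sum to 25. This is the alphabet-reversal cipher (Atbash): a becomes z, b becomes y, etc.
Decoding hgivzn: h↔s, g↔t, i↔r, v↔e, z↔a, n↔m.

stream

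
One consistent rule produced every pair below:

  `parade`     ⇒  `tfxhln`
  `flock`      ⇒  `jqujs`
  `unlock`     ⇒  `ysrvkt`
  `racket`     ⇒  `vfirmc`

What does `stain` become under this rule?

Letter i (0-indexed) is shifted by i+4, so successive shifts are 4, 5, 6, ….
For stain: s+4=w, t+5=y, a+6=g, i+7=p, n+8=v.

wygpv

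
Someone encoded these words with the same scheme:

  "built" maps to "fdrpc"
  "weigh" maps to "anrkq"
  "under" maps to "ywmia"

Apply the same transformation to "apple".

It's a Vigenère-style cipher with numeric key [4,9,9]: position i shifts by key[i mod 3].
Applying it to apple: a+4=e, p+9=y, p+9=y, l+4=p, e+9=n.

eyypn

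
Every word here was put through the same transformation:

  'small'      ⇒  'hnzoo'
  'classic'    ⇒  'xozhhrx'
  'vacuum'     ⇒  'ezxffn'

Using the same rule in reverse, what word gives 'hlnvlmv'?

Letters are reflected about the middle of the alphabet (position → 25−position): Atbash.
Decoding hlnvlmv: h↔s, l↔o, n↔m, v↔e, l↔o, m↔n, v↔e.

someone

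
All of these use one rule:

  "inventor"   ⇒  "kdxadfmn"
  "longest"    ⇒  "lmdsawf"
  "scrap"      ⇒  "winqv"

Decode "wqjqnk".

i(8)→k(10) and n(13)→d(3) fit y≡9x+16 (mod 26); the inverse of 9 mod 26 is 3. Each letter's alphabet position (a=0..z=25) is mapped through 9·x+16 mod 26 — an affine cipher.
Decoding wqjqnk: w(22)→3·(22−16)≡18=s; q(16)→3·(16−16)≡0=a; j(9)→3·(9−16)≡5=f; q(16)→3·(16−16)≡0=a; n(13)→3·(13−16)≡17=r; k(10)→3·(10−16)≡8=i (all mod 26).

safari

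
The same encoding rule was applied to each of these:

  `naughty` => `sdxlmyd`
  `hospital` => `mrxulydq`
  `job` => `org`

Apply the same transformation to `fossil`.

krxxlq

Two shifts are in play — +3 for a/e/i/o/u, +5 for every other letter.
For fossil: f(cons)+5=k, o(vowel)+3=r, s(cons)+5=x, s(cons)+5=x, i(vowel)+3=l, l(cons)+5=q.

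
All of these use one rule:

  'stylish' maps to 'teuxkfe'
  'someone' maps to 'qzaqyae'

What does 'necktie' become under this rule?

The output letters match the input read backwards, each shifted +12: stylish reversed is hsilyts. The word is reversed, then every letter is shifted forward by 12.
On necktie: reverse → eitkcen; then shift: e+12=q, i+12=u, t+12=f, k+12=w, c+12=o, e+12=q, n+12=z.

qufwoqz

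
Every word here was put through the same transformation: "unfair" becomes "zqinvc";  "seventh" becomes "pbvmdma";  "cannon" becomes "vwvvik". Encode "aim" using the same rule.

The output letters match the input read backwards, each shifted +8: unfair reversed is riafnu. Two steps: reverse the string, then apply a Caesar shift of +8.
On aim: reverse → mia; then shift: m+8=u, i+8=q, a+8=i.

uqi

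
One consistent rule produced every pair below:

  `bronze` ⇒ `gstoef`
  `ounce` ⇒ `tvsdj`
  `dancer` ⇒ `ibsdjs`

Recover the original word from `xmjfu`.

Shifts by position in bronze: pos 0: b→g (+5), pos 1: r→s (+1), pos 2: o→t (+5), pos 3: n→o (+1) — repeating every 2. The shifts repeat in a cycle of length 2: positions 0,1,… shift by +5, +1, then the pattern repeats.
Reversing it on xmjfu: x−5=s, m−1=l, j−5=e, f−1=e, u−5=p.

sleep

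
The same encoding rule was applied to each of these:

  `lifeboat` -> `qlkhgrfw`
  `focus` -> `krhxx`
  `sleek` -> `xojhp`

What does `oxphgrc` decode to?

Shifts by position in lifeboat: pos 0: l→q (+5), pos 1: i→l (+3), pos 2: f→k (+5), pos 3: e→h (+3) — repeating every 2. It's a Vigenère-style cipher with numeric key [5,3]: position i shifts by key[i mod 2].
Decoding oxphgrc: o−5=j, x−3=u, p−5=k, h−3=e, g−5=b, r−3=o, c−5=x.

jukebox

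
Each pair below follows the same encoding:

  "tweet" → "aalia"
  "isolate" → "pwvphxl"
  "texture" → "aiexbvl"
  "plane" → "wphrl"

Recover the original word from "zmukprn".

singing

Shifts by position in tweet: pos 0: t→a (+7), pos 1: w→a (+4), pos 2: e→l (+7), pos 3: e→i (+4) — repeating every 2. A repeating key of period 2 is used — shifts +7, +4 over and over.
Reversing it on zmukprn: z−7=s, m−4=i, u−7=n, k−4=g, p−7=i, r−4=n, n−7=g.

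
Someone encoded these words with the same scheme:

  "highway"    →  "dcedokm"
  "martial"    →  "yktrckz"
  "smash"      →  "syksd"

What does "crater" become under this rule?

h(7)→d(3) and i(8)→c(2) fit y≡25x+10 (mod 26); the inverse of 25 mod 26 is 25. This is an affine cipher: with a=0,…,z=25, each position x becomes (25x+10) mod 26.
On crater: c(2)→25·2+10≡8=i; r(17)→25·17+10≡19=t; a(0)→25·0+10≡10=k; t(19)→25·19+10≡17=r; e(4)→25·4+10≡6=g; r(17)→25·17+10≡19=t (all mod 26).

itkrgt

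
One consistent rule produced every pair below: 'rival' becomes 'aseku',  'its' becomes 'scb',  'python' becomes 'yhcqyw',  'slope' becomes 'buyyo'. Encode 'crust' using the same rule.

The shift depends on letter class: consonant r→a is +9, but vowel i→s is +10. Vowels shift forward by 10 and consonants shift forward by 9.
On crust: c(cons)+9=l, r(cons)+9=a, u(vowel)+10=e, s(cons)+9=b, t(cons)+9=c.

laebc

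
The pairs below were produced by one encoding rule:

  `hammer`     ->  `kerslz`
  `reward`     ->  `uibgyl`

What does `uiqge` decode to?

relax

In hammer: h→k is +3, a→e is +4, m→r is +5, m→s is +6 — the shift increases by 1 each position. Letter i (0-indexed) is shifted by i+3, so successive shifts are 3, 4, 5, ….
Reversing it on uiqge: u−3=r, i−4=e, q−5=l, g−6=a, e−7=x.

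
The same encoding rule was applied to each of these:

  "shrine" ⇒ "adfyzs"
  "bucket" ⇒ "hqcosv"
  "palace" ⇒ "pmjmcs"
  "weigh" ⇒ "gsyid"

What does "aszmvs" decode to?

s(18)→a(0) and h(7)→d(3) fit y≡21x+12 (mod 26); the inverse of 21 mod 26 is 5. This is an affine cipher: with a=0,…,z=25, each position x becomes (21x+12) mod 26.
Undoing it on aszmvs: a(0)→5·(0−12)≡18=s; s(18)→5·(18−12)≡4=e; z(25)→5·(25−12)≡13=n; m(12)→5·(12−12)≡0=a; v(21)→5·(21−12)≡19=t; s(18)→5·(18−12)≡4=e (all mod 26).

senate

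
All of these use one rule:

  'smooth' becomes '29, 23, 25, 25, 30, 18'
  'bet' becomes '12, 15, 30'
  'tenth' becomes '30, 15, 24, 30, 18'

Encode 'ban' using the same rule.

s is letter #19 and maps to 29: an offset of 10. Each letter is replaced by its alphabet position (a=1..z=26) + 10.
On ban: b=2→12, a=1→11, n=14→24.

12, 11, 24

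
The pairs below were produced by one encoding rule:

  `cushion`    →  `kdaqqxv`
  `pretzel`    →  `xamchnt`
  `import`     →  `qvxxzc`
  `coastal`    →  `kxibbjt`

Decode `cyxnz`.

Shifts by position in cushion: pos 0: c→k (+8), pos 1: u→d (+9), pos 2: s→a (+8), pos 3: h→q (+9) — repeating every 2. A repeating key of period 2 is used — shifts +8, +9 over and over.
Undoing it on cyxnz: c−8=u, y−9=p, x−8=p, n−9=e, z−8=r.

upper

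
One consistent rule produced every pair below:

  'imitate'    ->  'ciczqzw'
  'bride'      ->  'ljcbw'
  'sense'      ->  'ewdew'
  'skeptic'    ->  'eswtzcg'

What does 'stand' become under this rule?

i(8)→c(2) and m(12)→i(8) fit y≡21x+16 (mod 26); the inverse of 21 mod 26 is 5. Treating letters as 0–25, the rule is x ↦ 21x + 16 (mod 26).
For stand: s(18)→21·18+16≡4=e; t(19)→21·19+16≡25=z; a(0)→21·0+16≡16=q; n(13)→21·13+16≡3=d; d(3)→21·3+16≡1=b (all mod 26).

ezqdb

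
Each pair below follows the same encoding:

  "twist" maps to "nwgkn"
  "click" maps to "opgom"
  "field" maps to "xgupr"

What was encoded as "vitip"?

naval

t(19)→n(13) and w(22)→w(22) fit y≡3x+8 (mod 26); the inverse of 3 mod 26 is 9. Treating letters as 0–25, the rule is x ↦ 3x + 8 (mod 26).
Reversing it on vitip: v(21)→9·(21−8)≡13=n; i(8)→9·(8−8)≡0=a; t(19)→9·(19−8)≡21=v; i(8)→9·(8−8)≡0=a; p(15)→9·(15−8)≡11=l (all mod 26).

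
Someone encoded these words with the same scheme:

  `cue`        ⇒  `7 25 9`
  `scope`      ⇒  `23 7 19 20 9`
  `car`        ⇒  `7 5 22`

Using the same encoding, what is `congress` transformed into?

7 19 18 11 22 9 23 23

c is letter #3 and maps to 7: an offset of 4. Letters become their 1-based position plus 4 (so a→5, b→6, …).
For congress: c=3→7, o=15→19, n=14→18, g=7→11, r=18→22, e=5→9, s=19→23, s=19→23.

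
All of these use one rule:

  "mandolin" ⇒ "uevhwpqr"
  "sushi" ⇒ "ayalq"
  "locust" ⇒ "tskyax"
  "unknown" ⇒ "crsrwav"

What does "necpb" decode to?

Shifts by position in mandolin: pos 0: m→u (+8), pos 1: a→e (+4), pos 2: n→v (+8), pos 3: d→h (+4) — repeating every 2. A repeating key of period 2 is used — shifts +8, +4 over and over.
Reversing it on necpb: n−8=f, e−4=a, c−8=u, p−4=l, b−8=t.

fault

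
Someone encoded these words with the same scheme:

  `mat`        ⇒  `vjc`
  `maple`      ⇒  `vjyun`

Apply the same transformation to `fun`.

It's a constant shift of +9 (ROT9).
Applying it to fun: f+9=o, u+9=d, n+9=w.

odw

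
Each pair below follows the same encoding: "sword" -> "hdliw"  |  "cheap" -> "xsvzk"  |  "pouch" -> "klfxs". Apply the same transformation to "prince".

Each pair mirrors across the alphabet (s↔h, w↔d, o↔l): positions sum to 25. Each letter is replaced by its mirror in the alphabet: a↔z, b↔y, c↔x, and so on (the Atbash cipher).
Applying it to prince: p↔k, r↔i, i↔r, n↔m, c↔x, e↔v.

kirmxv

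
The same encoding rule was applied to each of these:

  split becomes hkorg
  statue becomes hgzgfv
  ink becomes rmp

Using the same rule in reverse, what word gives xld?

cow

Each letter is replaced by its mirror in the alphabet: a↔z, b↔y, c↔x, and so on (the Atbash cipher).
Decoding xld: x↔c, l↔o, d↔w.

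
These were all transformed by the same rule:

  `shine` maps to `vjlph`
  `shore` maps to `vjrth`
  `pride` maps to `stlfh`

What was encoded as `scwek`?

Shifts by position in shine: pos 0: s→v (+3), pos 1: h→j (+2), pos 2: i→l (+3), pos 3: n→p (+2) — repeating every 2. A repeating key of period 2 is used — shifts +3, +2 over and over.
Decoding scwek: s−3=p, c−2=a, w−3=t, e−2=c, k−3=h.

patch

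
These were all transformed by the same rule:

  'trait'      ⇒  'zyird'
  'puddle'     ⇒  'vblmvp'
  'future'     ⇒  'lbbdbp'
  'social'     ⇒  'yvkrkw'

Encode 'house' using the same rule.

nvcbo

Each letter shifts forward by (position + 6), i.e. 6, 7, 8, … — the shift grows by one for each successive letter.
On house: h+6=n, o+7=v, u+8=c, s+9=b, e+10=o.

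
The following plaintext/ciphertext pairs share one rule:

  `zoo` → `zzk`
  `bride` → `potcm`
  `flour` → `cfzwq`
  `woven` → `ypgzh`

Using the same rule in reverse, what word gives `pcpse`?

there

Read the word backwards and shift each letter +11.
Reversing it on pcpse: shift back: p−11=e, c−11=r, p−11=e, s−11=h, e−11=t → ereht; then reverse → there.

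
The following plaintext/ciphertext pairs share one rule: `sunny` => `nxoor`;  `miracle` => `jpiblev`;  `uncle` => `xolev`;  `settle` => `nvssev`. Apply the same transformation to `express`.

vmyivnn

s(18)→n(13) and u(20)→x(23) fit y≡5x+1 (mod 26); the inverse of 5 mod 26 is 21. Each letter's alphabet position (a=0..z=25) is mapped through 5·x+1 mod 26 — an affine cipher.
For express: e(4)→5·4+1≡21=v; x(23)→5·23+1≡12=m; p(15)→5·15+1≡24=y; r(17)→5·17+1≡8=i; e(4)→5·4+1≡21=v; s(18)→5·18+1≡13=n; s(18)→5·18+1≡13=n (all mod 26).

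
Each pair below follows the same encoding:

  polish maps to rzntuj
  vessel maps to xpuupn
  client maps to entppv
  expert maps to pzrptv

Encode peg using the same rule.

rpi

The shift depends on letter class: consonant p→r is +2, but vowel o→z is +11. The rule splits by letter class: vowels +11, consonants +2.
Applying it to peg: p(cons)+2=r, e(vowel)+11=p, g(cons)+2=i.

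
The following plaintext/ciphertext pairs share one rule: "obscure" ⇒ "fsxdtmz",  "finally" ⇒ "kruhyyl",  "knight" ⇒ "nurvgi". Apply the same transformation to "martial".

o(14)→f(5) and b(1)→s(18) fit y≡11x+7 (mod 26); the inverse of 11 mod 26 is 19. Each letter's alphabet position (a=0..z=25) is mapped through 11·x+7 mod 26 — an affine cipher.
For martial: m(12)→11·12+7≡9=j; a(0)→11·0+7≡7=h; r(17)→11·17+7≡12=m; t(19)→11·19+7≡8=i; i(8)→11·8+7≡17=r; a(0)→11·0+7≡7=h; l(11)→11·11+7≡24=y (all mod 26).

jhmirhy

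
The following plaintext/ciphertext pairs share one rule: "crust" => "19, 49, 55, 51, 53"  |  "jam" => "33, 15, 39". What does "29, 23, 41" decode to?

c(#3)→19 and r(#18)→49: differences scale by 2, so n = 2·pos + 13. With a=1..z=26, the number is 2·pos + 13.
Reversing it on 29, 23, 41: 29→(29−13)÷2=8=h, 23→(23−13)÷2=5=e, 41→(41−13)÷2=14=n.

hen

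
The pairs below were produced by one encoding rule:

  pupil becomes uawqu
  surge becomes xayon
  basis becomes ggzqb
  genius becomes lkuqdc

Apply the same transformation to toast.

yuhac

In pupil: p→u is +5, u→a is +6, p→w is +7, i→q is +8 — the shift increases by 1 each position. Each letter shifts forward by (position + 5), i.e. 5, 6, 7, … — the shift grows by one for each successive letter.
Applying it to toast: t+5=y, o+6=u, a+7=h, s+8=a, t+9=c.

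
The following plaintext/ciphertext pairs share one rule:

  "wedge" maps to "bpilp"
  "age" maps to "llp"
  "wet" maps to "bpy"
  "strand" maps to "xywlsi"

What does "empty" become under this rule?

The shift depends on letter class: consonant w→b is +5, but vowel e→p is +11. Two shifts are in play — +11 for a/e/i/o/u, +5 for every other letter.
For empty: e(vowel)+11=p, m(cons)+5=r, p(cons)+5=u, t(cons)+5=y, y(cons)+5=d.

pruyd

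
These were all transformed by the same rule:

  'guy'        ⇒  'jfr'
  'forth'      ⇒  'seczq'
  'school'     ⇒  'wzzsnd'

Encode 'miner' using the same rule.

Read the word backwards and shift each letter +11.
On miner: reverse → renim; then shift: r+11=c, e+11=p, n+11=y, i+11=t, m+11=x.

cpytx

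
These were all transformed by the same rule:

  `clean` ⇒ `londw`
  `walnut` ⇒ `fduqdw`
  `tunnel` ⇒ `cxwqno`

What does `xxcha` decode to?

outer

A repeating key of period 2 is used — shifts +9, +3 over and over.
Decoding xxcha: x−9=o, x−3=u, c−9=t, h−3=e, a−9=r.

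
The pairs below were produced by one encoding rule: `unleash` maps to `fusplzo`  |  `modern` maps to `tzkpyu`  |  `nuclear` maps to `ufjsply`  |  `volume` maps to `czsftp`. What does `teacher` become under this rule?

The rule splits by letter class: vowels +11, consonants +7.
On teacher: t(cons)+7=a, e(vowel)+11=p, a(vowel)+11=l, c(cons)+7=j, h(cons)+7=o, e(vowel)+11=p, r(cons)+7=y.

apljopy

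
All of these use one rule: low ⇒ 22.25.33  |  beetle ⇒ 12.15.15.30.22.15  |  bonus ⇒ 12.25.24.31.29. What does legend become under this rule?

l is letter #12 and maps to 22: an offset of 10. Letters become their 1-based position plus 10 (so a→11, b→12, …).
On legend: l=12→22, e=5→15, g=7→17, e=5→15, n=14→24, d=4→14.

22.15.17.15.24.14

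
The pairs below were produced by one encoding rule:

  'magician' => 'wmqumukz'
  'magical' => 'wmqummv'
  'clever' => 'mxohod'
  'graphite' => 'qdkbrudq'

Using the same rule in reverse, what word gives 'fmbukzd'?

variant

It's a Vigenère-style cipher with numeric key [10,12]: position i shifts by key[i mod 2].
Decoding fmbukzd: f−10=v, m−12=a, b−10=r, u−12=i, k−10=a, z−12=n, d−10=t.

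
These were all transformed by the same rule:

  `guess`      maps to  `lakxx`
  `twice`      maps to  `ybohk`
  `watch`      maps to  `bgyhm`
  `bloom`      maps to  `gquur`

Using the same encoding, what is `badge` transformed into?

ggilk

The shift depends on letter class: consonant g→l is +5, but vowel u→a is +6. The rule splits by letter class: vowels +6, consonants +5.
On badge: b(cons)+5=g, a(vowel)+6=g, d(cons)+5=i, g(cons)+5=l, e(vowel)+6=k.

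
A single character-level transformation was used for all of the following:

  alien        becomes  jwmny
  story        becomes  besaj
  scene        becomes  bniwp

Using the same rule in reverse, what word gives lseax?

charm

Shifts by position in alien: pos 0: a→j (+9), pos 1: l→w (+11), pos 2: i→m (+4), pos 3: e→n (+9), pos 4: n→y (+11) — repeating every 3. The shifts repeat in a cycle of length 3: positions 0,1,… shift by +9, +11, +4, then the pattern repeats.
Undoing it on lseax: l−9=c, s−11=h, e−4=a, a−9=r, x−11=m.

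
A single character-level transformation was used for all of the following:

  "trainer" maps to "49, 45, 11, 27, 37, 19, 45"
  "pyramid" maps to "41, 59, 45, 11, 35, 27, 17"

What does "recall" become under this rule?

45, 19, 15, 11, 33, 33

t(#20)→49 and r(#18)→45: differences scale by 2, so n = 2·pos + 9. With a=1..z=26, the number is 2·pos + 9.
On recall: r=18→45, e=5→19, c=3→15, a=1→11, l=12→33, l=12→33.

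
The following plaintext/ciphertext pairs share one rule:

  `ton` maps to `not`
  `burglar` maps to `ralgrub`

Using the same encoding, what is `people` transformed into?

The output letters match the input read backwards: ton reversed is not. It's just the letters in reverse order.
Applying it to people: reverse → elpoep.

elpoep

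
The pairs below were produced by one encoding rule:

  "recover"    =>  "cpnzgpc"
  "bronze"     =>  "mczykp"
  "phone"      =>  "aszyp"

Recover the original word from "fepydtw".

Compare letters: r→c is +11, e→p is +11, c→n is +11 — a constant shift. It's a constant shift of +11 (ROT11).
Reversing it on fepydtw: f−11=u, e−11=t, p−11=e, y−11=n, d−11=s, t−11=i, w−11=l.

utensil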